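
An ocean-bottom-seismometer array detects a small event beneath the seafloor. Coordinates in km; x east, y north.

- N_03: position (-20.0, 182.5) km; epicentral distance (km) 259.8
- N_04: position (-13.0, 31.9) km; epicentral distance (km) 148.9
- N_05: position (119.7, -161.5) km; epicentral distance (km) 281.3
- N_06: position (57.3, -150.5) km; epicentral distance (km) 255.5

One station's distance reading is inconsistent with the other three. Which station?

Solve using three stations at a time. Using N_03, N_04, N_05 (subtract circle equations pairwise → linear system) gives (x, y) ≈ (-138.1, -48.9).
Distances from that point to each station vs reported:
  N_03: calculated 259.8 vs reported 259.8 → residual 0.0 km
  N_04: calculated 149.0 vs reported 148.9 → residual 0.1 km
  N_05: calculated 281.3 vs reported 281.3 → residual 0.0 km
  N_06: calculated 220.3 vs reported 255.5 → residual 35.2 km
N_03, N_04, N_05 are mutually consistent (residuals ≈ 0); N_06 is off by 35.2 km.

N_06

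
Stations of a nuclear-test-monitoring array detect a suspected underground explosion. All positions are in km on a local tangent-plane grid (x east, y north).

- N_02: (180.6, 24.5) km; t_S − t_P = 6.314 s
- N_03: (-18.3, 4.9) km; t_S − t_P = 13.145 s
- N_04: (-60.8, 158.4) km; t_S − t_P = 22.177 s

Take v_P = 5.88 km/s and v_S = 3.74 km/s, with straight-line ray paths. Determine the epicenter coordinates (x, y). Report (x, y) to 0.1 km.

(116.4, 15.1)

Distance from S−P lag: d = Δt · v_P v_S / (v_P − v_S) = Δt · (5.88·3.74)/(5.88−3.74) ≈ 10.2763·Δt.
So d_N_02 = 64.88, d_N_03 = 135.08, d_N_04 = 227.90 km.
Circle about each station: (x − 180.6)² + (y − 24.5)² = 64.88²; (x + 18.3)² + (y − 4.9)² = 135.08²; (x + 60.8)² + (y − 158.4)² = 227.90².
Subtracting pairs of circle equations eliminates x²+y² and gives linear equations (the radical axes):
-397.8 x − 39.2 y = -46894.90
-482.8 x + 267.8 y = -52158.41
Solving the 2×2 system: x ≈ 116.4, y ≈ 15.1 km.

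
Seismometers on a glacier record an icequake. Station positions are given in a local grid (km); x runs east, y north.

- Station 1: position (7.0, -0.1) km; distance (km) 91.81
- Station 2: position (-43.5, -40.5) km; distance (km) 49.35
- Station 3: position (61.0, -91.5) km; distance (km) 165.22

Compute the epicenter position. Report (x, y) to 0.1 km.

Circle about each station: (x − 7.0)² + (y + 0.1)² = 91.81²; (x + 43.5)² + (y + 40.5)² = 49.35²; (x − 61.0)² + (y + 91.5)² = 165.22².
Subtracting the Station 1 equation from the Station 2 and Station 3 equations removes the quadratic terms:
-101.0 x − 80.8 y = 9477.14
108.0 x − 182.8 y = -6824.33
Solving the 2×2 system: x ≈ -84.0, y ≈ -12.3 km.

x ≈ -84.0 km, y ≈ -12.3 km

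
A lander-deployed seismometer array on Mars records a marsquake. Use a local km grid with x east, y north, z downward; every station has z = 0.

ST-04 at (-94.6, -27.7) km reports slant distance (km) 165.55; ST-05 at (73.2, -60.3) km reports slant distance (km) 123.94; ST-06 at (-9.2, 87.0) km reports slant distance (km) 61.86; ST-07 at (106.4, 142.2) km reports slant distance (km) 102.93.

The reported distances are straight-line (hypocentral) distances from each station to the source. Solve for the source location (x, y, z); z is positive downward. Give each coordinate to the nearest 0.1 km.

(45.4, 60.0, 10.8)

Each station gives a sphere (x−x_i)² + (y−y_i)² + z² = d_i² (stations at z=0).
Subtracting the ST-04 sphere from ST-05 and ST-06: z² cancels, leaving linear equations in x and y:
335.6 x − 65.2 y = 11323.56
170.8 x + 229.4 y = 21517.33
Solving: x ≈ 45.397, y ≈ 59.998 km (keep extra digits for the depth step; rounded: 45.4, 60.0).
Then from the ST-04 sphere: z² = 165.55² − (x + 94.6)² − (y + 27.7)² with x = 45.397, y = 59.998, so z ≈ 10.803 ≈ 10.8 km.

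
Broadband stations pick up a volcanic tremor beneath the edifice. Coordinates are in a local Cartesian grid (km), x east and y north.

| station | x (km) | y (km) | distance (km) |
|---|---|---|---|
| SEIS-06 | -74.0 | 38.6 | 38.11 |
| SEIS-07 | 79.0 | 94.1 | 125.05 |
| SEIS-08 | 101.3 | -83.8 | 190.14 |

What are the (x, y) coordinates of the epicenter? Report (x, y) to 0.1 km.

Circle about each station: (x + 74.0)² + (y − 38.6)² = 38.11²; (x − 79.0)² + (y − 94.1)² = 125.05²; (x − 101.3)² + (y + 83.8)² = 190.14².
Subtracting the SEIS-06 equation from the SEIS-07 and SEIS-08 equations removes the quadratic terms:
306.0 x + 111.0 y = -6055.28
350.6 x − 244.8 y = -24382.68
Solving the 2×2 system: x ≈ -36.8, y ≈ 46.9 km.
Check against SEIS-06 (with the unrounded x, y): √((x + 74.0)²+(y − 38.6)²) = 38.11 ≈ 38.11 km. ✓

x ≈ -36.8 km, y ≈ 46.9 km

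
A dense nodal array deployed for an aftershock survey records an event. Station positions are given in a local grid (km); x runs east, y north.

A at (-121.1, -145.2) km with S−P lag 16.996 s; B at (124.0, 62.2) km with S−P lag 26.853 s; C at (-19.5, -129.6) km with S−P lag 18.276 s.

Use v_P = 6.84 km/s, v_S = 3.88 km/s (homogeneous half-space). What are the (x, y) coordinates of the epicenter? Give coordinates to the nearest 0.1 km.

-110.3 km east, 6.8 km north

Distance from S−P lag: d = Δt · v_P v_S / (v_P − v_S) = Δt · (6.84·3.88)/(6.84−3.88) ≈ 8.9659·Δt.
So d_A = 152.39, d_B = 240.76, d_C = 163.86 km.
Circle about each station: (x + 121.1)² + (y + 145.2)² = 152.39²; (x − 124.0)² + (y − 62.2)² = 240.76²; (x + 19.5)² + (y + 129.6)² = 163.86².
Subtracting pairs of circle equations eliminates x²+y² and gives linear equations (the radical axes):
490.2 x + 414.8 y = -51246.08
203.2 x + 31.2 y = -22199.23
Solving the 2×2 system: x ≈ -110.3, y ≈ 6.8 km.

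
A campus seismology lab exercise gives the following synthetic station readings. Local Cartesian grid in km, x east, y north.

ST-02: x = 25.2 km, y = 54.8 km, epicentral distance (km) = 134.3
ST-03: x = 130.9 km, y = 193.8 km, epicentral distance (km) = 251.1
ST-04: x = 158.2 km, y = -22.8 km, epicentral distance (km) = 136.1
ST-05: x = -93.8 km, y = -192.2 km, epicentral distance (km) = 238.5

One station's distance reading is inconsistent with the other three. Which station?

ST-04

Solve using three stations at a time. Using ST-02, ST-03, ST-05 (subtract circle equations pairwise → linear system) gives (x, y) ≈ (101.6, -55.6).
Distances from that point to each station vs reported:
  ST-02: calculated 134.2 vs reported 134.3 → residual 0.1 km
  ST-03: calculated 251.1 vs reported 251.1 → residual 0.0 km
  ST-04: calculated 65.4 vs reported 136.1 → residual 70.7 km
  ST-05: calculated 238.5 vs reported 238.5 → residual 0.0 km
ST-02, ST-03, ST-05 are mutually consistent (residuals ≈ 0); ST-04 is off by 70.7 km.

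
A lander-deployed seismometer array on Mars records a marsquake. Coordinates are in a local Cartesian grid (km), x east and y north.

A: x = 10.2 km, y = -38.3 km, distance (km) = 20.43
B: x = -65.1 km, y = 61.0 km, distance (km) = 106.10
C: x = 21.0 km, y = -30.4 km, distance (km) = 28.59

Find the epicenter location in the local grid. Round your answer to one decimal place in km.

-7.5 km east, -28.1 km north

Circle about each station: (x − 10.2)² + (y + 38.3)² = 20.43²; (x + 65.1)² + (y − 61.0)² = 106.10²; (x − 21.0)² + (y + 30.4)² = 28.59².
Subtracting pairs of circle equations eliminates x²+y² and gives linear equations (the radical axes):
-150.6 x + 198.6 y = -4451.75
21.6 x + 15.8 y = -605.77
Solving the 2×2 system: x ≈ -7.5, y ≈ -28.1 km.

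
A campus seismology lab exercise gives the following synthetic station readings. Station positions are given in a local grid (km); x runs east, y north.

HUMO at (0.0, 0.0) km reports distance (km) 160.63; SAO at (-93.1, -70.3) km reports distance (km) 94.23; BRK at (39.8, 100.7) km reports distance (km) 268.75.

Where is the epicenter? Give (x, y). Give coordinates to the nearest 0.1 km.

x ≈ -48.3 km, y ≈ -153.2 km

Circle about each station: x² + y² = 160.63²; (x + 93.1)² + (y + 70.3)² = 94.23²; (x − 39.8)² + (y − 100.7)² = 268.75².
Subtracting the HUMO equation from the SAO and BRK equations removes the quadratic terms:
-186.2 x − 140.6 y = 30532.40
79.6 x + 201.4 y = -34700.04
Solving the 2×2 system: x ≈ -48.3, y ≈ -153.2 km.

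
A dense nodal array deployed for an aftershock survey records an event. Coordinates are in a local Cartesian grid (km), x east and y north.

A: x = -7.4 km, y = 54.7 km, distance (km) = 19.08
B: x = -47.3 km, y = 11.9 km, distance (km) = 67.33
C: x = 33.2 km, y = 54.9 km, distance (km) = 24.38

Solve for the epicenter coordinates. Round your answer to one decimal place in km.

Circle about each station: (x + 7.4)² + (y − 54.7)² = 19.08²; (x + 47.3)² + (y − 11.9)² = 67.33²; (x − 33.2)² + (y − 54.9)² = 24.38².
Subtracting pairs of circle equations eliminates x²+y² and gives linear equations (the radical axes):
-79.8 x − 85.6 y = -4837.23
81.2 x + 0.4 y = 839.06
Solving the 2×2 system: x ≈ 10.1, y ≈ 47.1 km.

10.1 km east, 47.1 km north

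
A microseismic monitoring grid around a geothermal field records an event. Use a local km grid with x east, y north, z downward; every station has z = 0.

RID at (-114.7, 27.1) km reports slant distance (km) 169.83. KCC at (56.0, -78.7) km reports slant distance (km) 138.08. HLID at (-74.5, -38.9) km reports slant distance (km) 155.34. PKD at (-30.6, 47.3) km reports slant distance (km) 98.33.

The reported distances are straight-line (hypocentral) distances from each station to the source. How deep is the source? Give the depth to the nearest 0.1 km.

z ≈ 67.6 km

Each station gives a sphere (x−x_i)² + (y−y_i)² + z² = d_i² (stations at z=0).
Subtracting the RID sphere from KCC and HLID: z² cancels, leaving linear equations in x and y:
341.4 x − 211.6 y = 5215.33
80.4 x − 132.0 y = -2115.33
Solving: x ≈ 40.497, y ≈ 40.692 km (keep extra digits for the depth step; rounded: 40.5, 40.7).
Then from the RID sphere: z² = 169.83² − (x + 114.7)² − (y − 27.1)² with x = 40.497, y = 40.692, so z ≈ 67.612 ≈ 67.6 km.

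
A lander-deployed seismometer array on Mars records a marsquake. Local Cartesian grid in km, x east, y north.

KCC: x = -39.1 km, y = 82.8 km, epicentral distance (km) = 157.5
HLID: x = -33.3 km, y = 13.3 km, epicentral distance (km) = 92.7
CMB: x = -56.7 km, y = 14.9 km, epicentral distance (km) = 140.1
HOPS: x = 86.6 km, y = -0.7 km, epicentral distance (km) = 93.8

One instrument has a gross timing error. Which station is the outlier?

CMB

Solve using three stations at a time. Using KCC, HLID, HOPS (subtract circle equations pairwise → linear system) gives (x, y) ≈ (17.6, -64.1).
Distances from that point to each station vs reported:
  KCC: calculated 157.5 vs reported 157.5 → residual 0.0 km
  HLID: calculated 92.6 vs reported 92.7 → residual 0.1 km
  CMB: calculated 108.4 vs reported 140.1 → residual 31.7 km
  HOPS: calculated 93.7 vs reported 93.8 → residual 0.1 km
KCC, HLID, HOPS are mutually consistent (residuals ≈ 0); CMB is off by 31.7 km.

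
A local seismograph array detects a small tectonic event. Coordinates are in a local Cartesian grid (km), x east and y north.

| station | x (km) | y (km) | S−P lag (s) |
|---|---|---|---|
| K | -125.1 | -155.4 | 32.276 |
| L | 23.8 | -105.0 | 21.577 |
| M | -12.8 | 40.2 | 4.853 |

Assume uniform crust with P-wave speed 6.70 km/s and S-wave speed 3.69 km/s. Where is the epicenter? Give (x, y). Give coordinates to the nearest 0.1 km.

11.5 km east, 71.8 km north

Distance from S−P lag: d = Δt · v_P v_S / (v_P − v_S) = Δt · (6.70·3.69)/(6.70−3.69) ≈ 8.2136·Δt.
So d_K = 265.10, d_L = 177.23, d_M = 39.86 km.
Circle about each station: (x + 125.1)² + (y + 155.4)² = 265.10²; (x − 23.8)² + (y + 105.0)² = 177.23²; (x + 12.8)² + (y − 40.2)² = 39.86².
Subtracting the K equation from the L and M equations removes the quadratic terms:
297.8 x + 100.8 y = 10659.81
224.6 x + 391.2 y = 30669.90
Solving the 2×2 system: x ≈ 11.5, y ≈ 71.8 km.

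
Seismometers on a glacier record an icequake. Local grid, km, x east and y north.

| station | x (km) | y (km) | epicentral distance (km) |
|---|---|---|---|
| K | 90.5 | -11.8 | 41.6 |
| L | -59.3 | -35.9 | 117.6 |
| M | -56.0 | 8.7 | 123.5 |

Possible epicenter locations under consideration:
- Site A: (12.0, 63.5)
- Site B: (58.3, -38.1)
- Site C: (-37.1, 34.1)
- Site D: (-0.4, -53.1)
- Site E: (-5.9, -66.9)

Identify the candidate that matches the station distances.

Site B

For each candidate, compare |candidate − station| to the reported distance:
Site A: residuals K 67.2, L 4.7, M 36.2 → max 67.2 km
Site B: residuals K 0.0, L 0.0, M 0.0 → max 0.0 km
Site C: residuals K 94.0, L 44.2, M 91.8 → max 94.0 km
Site D: residuals K 58.2, L 56.2, M 40.4 → max 58.2 km
Site E: residuals K 69.4, L 55.9, M 32.8 → max 69.4 km
Only Site B has all residuals ≈ 0.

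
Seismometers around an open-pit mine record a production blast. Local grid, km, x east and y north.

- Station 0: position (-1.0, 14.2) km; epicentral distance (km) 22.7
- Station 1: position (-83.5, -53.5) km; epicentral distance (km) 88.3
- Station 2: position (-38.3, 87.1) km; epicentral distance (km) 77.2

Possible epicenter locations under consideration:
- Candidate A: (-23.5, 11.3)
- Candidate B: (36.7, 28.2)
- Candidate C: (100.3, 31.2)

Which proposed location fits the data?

For each candidate, compare |candidate − station| to the reported distance:
Candidate A: residuals Station 0 0.0, Station 1 0.0, Station 2 0.0 → max 0.0 km
Candidate B: residuals Station 0 17.5, Station 1 57.0, Station 2 18.2 → max 57.0 km
Candidate C: residuals Station 0 80.0, Station 1 114.1, Station 2 72.2 → max 114.1 km
Only Candidate A has all residuals ≈ 0.

Candidate A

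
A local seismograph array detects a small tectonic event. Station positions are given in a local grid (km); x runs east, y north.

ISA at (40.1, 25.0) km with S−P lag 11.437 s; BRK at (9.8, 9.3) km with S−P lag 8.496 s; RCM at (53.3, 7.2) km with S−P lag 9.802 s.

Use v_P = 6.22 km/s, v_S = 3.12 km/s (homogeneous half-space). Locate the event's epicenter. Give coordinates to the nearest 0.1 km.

Distance from S−P lag: d = Δt · v_P v_S / (v_P − v_S) = Δt · (6.22·3.12)/(6.22−3.12) ≈ 6.2601·Δt.
So d_ISA = 71.60, d_BRK = 53.19, d_RCM = 61.36 km.
Circle about each station: (x − 40.1)² + (y − 25.0)² = 71.60²; (x − 9.8)² + (y − 9.3)² = 53.19²; (x − 53.3)² + (y − 7.2)² = 61.36².
Subtracting the ISA equation from the BRK and RCM equations removes the quadratic terms:
-60.6 x − 31.4 y = 246.90
26.4 x − 35.6 y = 2021.23
Solving the 2×2 system: x ≈ 18.3, y ≈ -43.2 km.
Check against ISA (with the unrounded x, y): √((x − 40.1)²+(y − 25.0)²) = 71.60 ≈ 71.60 km. ✓

(18.3, -43.2)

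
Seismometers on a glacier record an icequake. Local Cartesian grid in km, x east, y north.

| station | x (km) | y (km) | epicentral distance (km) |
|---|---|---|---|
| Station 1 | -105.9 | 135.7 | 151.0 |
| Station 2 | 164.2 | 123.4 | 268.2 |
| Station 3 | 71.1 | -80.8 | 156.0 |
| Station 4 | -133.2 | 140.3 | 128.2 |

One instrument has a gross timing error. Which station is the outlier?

Solve using three stations at a time. Using Station 1, Station 2, Station 3 (subtract circle equations pairwise → linear system) gives (x, y) ≈ (-68.2, -10.5).
Distances from that point to each station vs reported:
  Station 1: calculated 151.0 vs reported 151.0 → residual 0.0 km
  Station 2: calculated 268.2 vs reported 268.2 → residual 0.0 km
  Station 3: calculated 156.0 vs reported 156.0 → residual 0.0 km
  Station 4: calculated 164.2 vs reported 128.2 → residual 36.0 km
Station 1, Station 2, Station 3 are mutually consistent (residuals ≈ 0); Station 4 is off by 36.0 km.

Station 4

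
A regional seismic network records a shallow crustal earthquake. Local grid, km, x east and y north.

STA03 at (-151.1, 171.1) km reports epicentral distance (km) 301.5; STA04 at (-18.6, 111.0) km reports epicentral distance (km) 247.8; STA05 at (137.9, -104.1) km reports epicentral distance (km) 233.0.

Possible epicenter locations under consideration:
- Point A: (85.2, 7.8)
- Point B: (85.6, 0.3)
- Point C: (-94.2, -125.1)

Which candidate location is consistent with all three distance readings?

Point C

For each candidate, compare |candidate − station| to the reported distance:
Point A: residuals STA03 14.3, STA04 101.4, STA05 109.3 → max 109.3 km
Point B: residuals STA03 9.6, STA04 95.8, STA05 116.2 → max 116.2 km
Point C: residuals STA03 0.1, STA04 0.1, STA05 0.0 → max 0.1 km
Only Point C has all residuals ≈ 0.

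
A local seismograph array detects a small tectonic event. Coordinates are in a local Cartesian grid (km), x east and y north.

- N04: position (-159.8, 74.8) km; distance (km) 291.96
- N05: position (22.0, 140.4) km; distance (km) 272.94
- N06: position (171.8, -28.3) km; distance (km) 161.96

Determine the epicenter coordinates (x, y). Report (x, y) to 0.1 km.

46.9 km east, -131.4 km north

Circle about each station: (x + 159.8)² + (y − 74.8)² = 291.96²; (x − 22.0)² + (y − 140.4)² = 272.94²; (x − 171.8)² + (y + 28.3)² = 161.96².
Subtracting the N04 equation from the N05 and N06 equations removes the quadratic terms:
363.6 x + 131.2 y = -190.52
663.2 x − 206.2 y = 58194.65
Solving the 2×2 system: x ≈ 46.9, y ≈ -131.4 km.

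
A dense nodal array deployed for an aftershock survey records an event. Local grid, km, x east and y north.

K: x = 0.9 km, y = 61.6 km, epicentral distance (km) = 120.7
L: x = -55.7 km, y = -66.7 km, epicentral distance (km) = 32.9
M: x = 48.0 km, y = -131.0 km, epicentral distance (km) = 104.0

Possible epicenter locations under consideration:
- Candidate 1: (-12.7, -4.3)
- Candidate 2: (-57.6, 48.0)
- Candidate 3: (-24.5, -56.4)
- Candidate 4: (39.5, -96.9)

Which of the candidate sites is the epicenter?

For each candidate, compare |candidate − station| to the reported distance:
Candidate 1: residuals K 53.4, L 42.9, M 36.5 → max 53.4 km
Candidate 2: residuals K 60.6, L 81.8, M 103.8 → max 103.8 km
Candidate 3: residuals K 0.0, L 0.0, M 0.0 → max 0.0 km
Candidate 4: residuals K 42.4, L 67.0, M 68.9 → max 68.9 km
Only Candidate 3 has all residuals ≈ 0.

Candidate 3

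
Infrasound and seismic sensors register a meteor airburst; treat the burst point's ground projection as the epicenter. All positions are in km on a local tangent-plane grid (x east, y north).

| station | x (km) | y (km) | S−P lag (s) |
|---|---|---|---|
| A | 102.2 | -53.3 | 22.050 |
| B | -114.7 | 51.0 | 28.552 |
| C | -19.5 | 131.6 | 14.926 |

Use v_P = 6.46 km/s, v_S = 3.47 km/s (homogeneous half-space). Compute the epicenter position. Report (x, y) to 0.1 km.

Distance from S−P lag: d = Δt · v_P v_S / (v_P − v_S) = Δt · (6.46·3.47)/(6.46−3.47) ≈ 7.4971·Δt.
So d_A = 165.31, d_B = 214.06, d_C = 111.90 km.
Circle about each station: (x − 102.2)² + (y + 53.3)² = 165.31²; (x + 114.7)² + (y − 51.0)² = 214.06²; (x + 19.5)² + (y − 131.6)² = 111.90².
Subtracting the A equation from the B and C equations removes the quadratic terms:
-433.8 x + 208.6 y = -16022.93
-243.4 x + 369.8 y = 19218.87
Solving the 2×2 system: x ≈ 90.6, y ≈ 111.6 km.

x ≈ 90.6 km, y ≈ 111.6 km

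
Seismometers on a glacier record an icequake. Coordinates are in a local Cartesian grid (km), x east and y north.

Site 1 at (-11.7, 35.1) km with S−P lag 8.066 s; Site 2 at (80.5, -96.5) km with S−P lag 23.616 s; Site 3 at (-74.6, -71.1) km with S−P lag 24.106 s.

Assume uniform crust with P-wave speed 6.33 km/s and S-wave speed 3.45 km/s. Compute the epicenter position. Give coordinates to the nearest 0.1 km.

Distance from S−P lag: d = Δt · v_P v_S / (v_P − v_S) = Δt · (6.33·3.45)/(6.33−3.45) ≈ 7.5828·Δt.
So d_Site 1 = 61.16, d_Site 2 = 179.08, d_Site 3 = 182.79 km.
Circle about each station: (x + 11.7)² + (y − 35.1)² = 61.16²; (x − 80.5)² + (y + 96.5)² = 179.08²; (x + 74.6)² + (y + 71.1)² = 182.79².
Subtracting the Site 1 equation from the Site 2 and Site 3 equations removes the quadratic terms:
184.4 x − 263.2 y = -13905.50
-125.8 x − 212.4 y = -20420.17
Solving the 2×2 system: x ≈ 33.5, y ≈ 76.3 km.
Check against Site 1 (with the unrounded x, y): √((x + 11.7)²+(y − 35.1)²) = 61.16 ≈ 61.16 km. ✓

33.5 km east, 76.3 km north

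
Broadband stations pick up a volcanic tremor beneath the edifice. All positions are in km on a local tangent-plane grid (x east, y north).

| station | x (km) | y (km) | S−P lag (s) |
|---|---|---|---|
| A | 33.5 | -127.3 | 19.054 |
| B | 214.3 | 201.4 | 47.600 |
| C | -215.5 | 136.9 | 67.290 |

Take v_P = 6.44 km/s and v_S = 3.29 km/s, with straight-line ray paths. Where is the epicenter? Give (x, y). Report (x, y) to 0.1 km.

Distance from S−P lag: d = Δt · v_P v_S / (v_P − v_S) = Δt · (6.44·3.29)/(6.44−3.29) ≈ 6.7262·Δt.
So d_A = 128.16, d_B = 320.17, d_C = 452.61 km.
Circle about each station: (x − 33.5)² + (y + 127.3)² = 128.16²; (x − 214.3)² + (y − 201.4)² = 320.17²; (x + 215.5)² + (y − 136.9)² = 452.61².
Subtracting pairs of circle equations eliminates x²+y² and gives linear equations (the radical axes):
361.6 x + 657.4 y = -16924.93
-498.0 x + 528.4 y = -140576.51
Solving the 2×2 system: x ≈ 161.0, y ≈ -114.3 km.

161.0 km east, -114.3 km north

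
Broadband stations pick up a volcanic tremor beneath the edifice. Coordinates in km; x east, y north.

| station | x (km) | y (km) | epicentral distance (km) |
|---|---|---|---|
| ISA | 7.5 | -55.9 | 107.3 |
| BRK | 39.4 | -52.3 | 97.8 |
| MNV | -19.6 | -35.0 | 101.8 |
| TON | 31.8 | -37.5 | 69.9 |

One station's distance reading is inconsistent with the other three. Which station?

Solve using three stations at a time. Using ISA, BRK, MNV (subtract circle equations pairwise → linear system) gives (x, y) ≈ (42.8, 45.4).
Distances from that point to each station vs reported:
  ISA: calculated 107.2 vs reported 107.3 → residual 0.1 km
  BRK: calculated 97.7 vs reported 97.8 → residual 0.1 km
  MNV: calculated 101.7 vs reported 101.8 → residual 0.1 km
  TON: calculated 83.6 vs reported 69.9 → residual 13.7 km
ISA, BRK, MNV are mutually consistent (residuals ≈ 0); TON is off by 13.7 km.

TON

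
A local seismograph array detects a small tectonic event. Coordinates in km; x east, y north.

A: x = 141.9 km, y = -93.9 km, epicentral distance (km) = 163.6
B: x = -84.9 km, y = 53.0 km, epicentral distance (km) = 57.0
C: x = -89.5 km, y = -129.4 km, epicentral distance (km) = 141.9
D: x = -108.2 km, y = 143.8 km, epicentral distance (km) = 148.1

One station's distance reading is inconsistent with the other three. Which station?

A

Solve using three stations at a time. Using B, C, D (subtract circle equations pairwise → linear system) gives (x, y) ≈ (-51.1, 7.2).
Distances from that point to each station vs reported:
  A: calculated 217.8 vs reported 163.6 → residual 54.2 km
  B: calculated 57.0 vs reported 57.0 → residual 0.0 km
  C: calculated 141.9 vs reported 141.9 → residual 0.0 km
  D: calculated 148.1 vs reported 148.1 → residual 0.0 km
B, C, D are mutually consistent (residuals ≈ 0); A is off by 54.2 km.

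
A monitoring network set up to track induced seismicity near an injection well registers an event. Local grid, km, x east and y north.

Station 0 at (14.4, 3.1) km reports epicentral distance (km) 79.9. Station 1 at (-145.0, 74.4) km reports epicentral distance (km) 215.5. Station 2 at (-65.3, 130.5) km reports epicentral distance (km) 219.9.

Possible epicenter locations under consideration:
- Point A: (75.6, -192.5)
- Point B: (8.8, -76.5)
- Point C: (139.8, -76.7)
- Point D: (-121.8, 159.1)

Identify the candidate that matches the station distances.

Point B

For each candidate, compare |candidate − station| to the reported distance:
Point A: residuals Station 0 125.1, Station 1 130.8, Station 2 132.5 → max 132.5 km
Point B: residuals Station 0 0.1, Station 1 0.0, Station 2 0.0 → max 0.1 km
Point C: residuals Station 0 68.7, Station 1 106.9, Station 2 71.6 → max 106.9 km
Point D: residuals Station 0 127.2, Station 1 127.7, Station 2 156.6 → max 156.6 km
Only Point B has all residuals ≈ 0.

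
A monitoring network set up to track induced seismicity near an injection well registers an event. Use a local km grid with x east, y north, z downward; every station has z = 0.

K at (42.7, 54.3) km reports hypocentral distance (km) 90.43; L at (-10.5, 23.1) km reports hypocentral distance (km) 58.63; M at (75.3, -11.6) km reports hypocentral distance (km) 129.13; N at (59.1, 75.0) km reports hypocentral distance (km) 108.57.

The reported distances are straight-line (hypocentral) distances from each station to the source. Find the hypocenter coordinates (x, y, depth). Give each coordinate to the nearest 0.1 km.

(-30.2, 41.7, 52.0)

Each station gives a sphere (x−x_i)² + (y−y_i)² + z² = d_i² (stations at z=0).
Subtracting the K sphere from L and M: z² cancels, leaving linear equations in x and y:
-106.4 x − 62.4 y = 612.19
65.2 x − 131.8 y = -7464.10
Solving: x ≈ -30.204, y ≈ 41.691 km (keep extra digits for the depth step; rounded: -30.2, 41.7).
Then from the K sphere: z² = 90.43² − (x − 42.7)² − (y − 54.3)² with x = -30.204, y = 41.691, so z ≈ 51.996 ≈ 52.0 km.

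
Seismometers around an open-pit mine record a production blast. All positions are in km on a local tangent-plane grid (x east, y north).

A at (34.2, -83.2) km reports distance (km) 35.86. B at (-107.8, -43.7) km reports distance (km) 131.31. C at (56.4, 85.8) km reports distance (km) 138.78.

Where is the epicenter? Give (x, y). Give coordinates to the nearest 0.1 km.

Circle about each station: (x − 34.2)² + (y + 83.2)² = 35.86²; (x + 107.8)² + (y + 43.7)² = 131.31²; (x − 56.4)² + (y − 85.8)² = 138.78².
Subtracting pairs of circle equations eliminates x²+y² and gives linear equations (the radical axes):
-284.0 x + 79.0 y = -10517.73
44.4 x + 338.0 y = -15523.23
Solving the 2×2 system: x ≈ 23.4, y ≈ -49.0 km.
Check against A (with the unrounded x, y): √((x − 34.2)²+(y + 83.2)²) = 35.86 ≈ 35.86 km. ✓

(23.4, -49.0)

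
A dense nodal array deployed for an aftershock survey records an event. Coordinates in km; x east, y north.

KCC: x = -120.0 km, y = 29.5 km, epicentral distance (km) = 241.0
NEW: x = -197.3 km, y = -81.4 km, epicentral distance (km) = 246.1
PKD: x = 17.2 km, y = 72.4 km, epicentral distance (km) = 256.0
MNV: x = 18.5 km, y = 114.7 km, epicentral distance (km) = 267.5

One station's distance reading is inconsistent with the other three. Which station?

PKD

Solve using three stations at a time. Using KCC, NEW, MNV (subtract circle equations pairwise → linear system) gives (x, y) ≈ (38.6, -152.2).
Distances from that point to each station vs reported:
  KCC: calculated 241.2 vs reported 241.0 → residual 0.2 km
  NEW: calculated 246.3 vs reported 246.1 → residual 0.2 km
  PKD: calculated 225.7 vs reported 256.0 → residual 30.3 km
  MNV: calculated 267.7 vs reported 267.5 → residual 0.2 km
KCC, NEW, MNV are mutually consistent (residuals ≈ 0); PKD is off by 30.3 km.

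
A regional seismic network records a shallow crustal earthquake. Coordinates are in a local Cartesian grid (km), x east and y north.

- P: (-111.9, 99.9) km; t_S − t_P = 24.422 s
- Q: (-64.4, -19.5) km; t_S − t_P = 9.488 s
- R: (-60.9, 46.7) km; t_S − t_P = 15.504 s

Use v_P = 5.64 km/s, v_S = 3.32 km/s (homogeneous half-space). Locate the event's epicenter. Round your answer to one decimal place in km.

Distance from S−P lag: d = Δt · v_P v_S / (v_P − v_S) = Δt · (5.64·3.32)/(5.64−3.32) ≈ 8.0710·Δt.
So d_P = 197.11, d_Q = 76.58, d_R = 125.13 km.
Circle about each station: (x + 111.9)² + (y − 99.9)² = 197.11²; (x + 64.4)² + (y + 19.5)² = 76.58²; (x + 60.9)² + (y − 46.7)² = 125.13².
Subtracting pairs of circle equations eliminates x²+y² and gives linear equations (the radical axes):
95.0 x − 238.8 y = 15013.85
102.0 x − 106.4 y = 6582.92
Solving the 2×2 system: x ≈ -1.8, y ≈ -63.6 km.
Check against P (with the unrounded x, y): √((x + 111.9)²+(y − 99.9)²) = 197.11 ≈ 197.11 km. ✓

(-1.8, -63.6)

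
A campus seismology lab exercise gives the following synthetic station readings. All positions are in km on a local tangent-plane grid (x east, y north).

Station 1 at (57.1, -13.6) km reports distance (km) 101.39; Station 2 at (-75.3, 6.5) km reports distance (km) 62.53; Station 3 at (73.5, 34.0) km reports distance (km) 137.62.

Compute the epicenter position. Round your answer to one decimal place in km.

x ≈ -39.4 km, y ≈ -44.7 km

Circle about each station: (x − 57.1)² + (y + 13.6)² = 101.39²; (x + 75.3)² + (y − 6.5)² = 62.53²; (x − 73.5)² + (y − 34.0)² = 137.62².
Subtracting the Station 1 equation from the Station 2 and Station 3 equations removes the quadratic terms:
-264.8 x + 40.2 y = 8636.90
32.8 x + 95.2 y = -5546.45
Solving the 2×2 system: x ≈ -39.4, y ≈ -44.7 km.
Check against Station 1 (with the unrounded x, y): √((x − 57.1)²+(y + 13.6)²) = 101.38 ≈ 101.39 km. ✓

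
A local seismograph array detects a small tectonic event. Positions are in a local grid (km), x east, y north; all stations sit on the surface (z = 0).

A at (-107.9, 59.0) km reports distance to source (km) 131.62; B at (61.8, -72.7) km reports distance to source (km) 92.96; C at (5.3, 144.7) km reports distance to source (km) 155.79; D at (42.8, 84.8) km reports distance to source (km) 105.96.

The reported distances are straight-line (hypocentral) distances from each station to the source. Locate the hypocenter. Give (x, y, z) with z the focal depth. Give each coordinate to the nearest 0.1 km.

Each station gives a sphere (x−x_i)² + (y−y_i)² + z² = d_i² (stations at z=0).
Subtracting the A sphere from B and C: z² cancels, leaving linear equations in x and y:
339.4 x − 263.4 y = 2663.38
226.4 x + 171.4 y = -1103.93
Solving: x ≈ 1.407, y ≈ -8.299 km (keep extra digits for the depth step; rounded: 1.4, -8.3).
Then from the A sphere: z² = 131.62² − (x + 107.9)² − (y − 59.0)² with x = 1.407, y = -8.299, so z ≈ 29.097 ≈ 29.1 km.
Check against D (with the unrounded solution): distance 105.96 ≈ 105.96 km. ✓

(1.4, -8.3, 29.1)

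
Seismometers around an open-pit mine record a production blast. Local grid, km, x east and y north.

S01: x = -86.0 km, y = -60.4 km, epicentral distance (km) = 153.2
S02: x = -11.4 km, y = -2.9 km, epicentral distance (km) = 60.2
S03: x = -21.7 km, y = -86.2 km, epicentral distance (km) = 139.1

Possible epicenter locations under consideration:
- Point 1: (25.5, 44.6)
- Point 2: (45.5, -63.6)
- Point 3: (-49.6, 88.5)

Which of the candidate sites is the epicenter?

For each candidate, compare |candidate − station| to the reported distance:
Point 1: residuals S01 0.0, S02 0.1, S03 0.0 → max 0.1 km
Point 2: residuals S01 21.7, S02 23.0, S03 68.2 → max 68.2 km
Point 3: residuals S01 0.1, S02 38.9, S03 37.8 → max 38.9 km
Only Point 1 has all residuals ≈ 0.

Point 1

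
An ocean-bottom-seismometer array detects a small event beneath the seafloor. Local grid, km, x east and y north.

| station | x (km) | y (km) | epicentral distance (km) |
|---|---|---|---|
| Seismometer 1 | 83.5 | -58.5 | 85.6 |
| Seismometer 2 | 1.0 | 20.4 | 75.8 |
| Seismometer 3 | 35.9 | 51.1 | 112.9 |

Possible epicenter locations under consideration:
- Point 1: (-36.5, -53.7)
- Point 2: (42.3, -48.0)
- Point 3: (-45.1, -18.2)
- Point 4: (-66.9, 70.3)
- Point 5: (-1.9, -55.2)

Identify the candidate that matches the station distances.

For each candidate, compare |candidate − station| to the reported distance:
Point 1: residuals Seismometer 1 34.5, Seismometer 2 7.2, Seismometer 3 14.5 → max 34.5 km
Point 2: residuals Seismometer 1 43.1, Seismometer 2 4.1, Seismometer 3 13.6 → max 43.1 km
Point 3: residuals Seismometer 1 49.2, Seismometer 2 15.7, Seismometer 3 6.3 → max 49.2 km
Point 4: residuals Seismometer 1 112.4, Seismometer 2 8.5, Seismometer 3 8.3 → max 112.4 km
Point 5: residuals Seismometer 1 0.1, Seismometer 2 0.1, Seismometer 3 0.1 → max 0.1 km
Only Point 5 has all residuals ≈ 0.

Point 5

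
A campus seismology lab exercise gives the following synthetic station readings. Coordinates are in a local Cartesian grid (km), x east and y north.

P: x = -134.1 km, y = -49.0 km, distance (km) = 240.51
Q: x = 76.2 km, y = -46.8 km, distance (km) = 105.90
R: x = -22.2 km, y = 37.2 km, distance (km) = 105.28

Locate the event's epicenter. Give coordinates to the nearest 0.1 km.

80.8 km east, 59.0 km north

Circle about each station: (x + 134.1)² + (y + 49.0)² = 240.51²; (x − 76.2)² + (y + 46.8)² = 105.90²; (x + 22.2)² + (y − 37.2)² = 105.28².
Subtracting pairs of circle equations eliminates x²+y² and gives linear equations (the radical axes):
420.6 x + 4.4 y = 34243.12
223.8 x + 172.4 y = 28254.05
Solving the 2×2 system: x ≈ 80.8, y ≈ 59.0 km.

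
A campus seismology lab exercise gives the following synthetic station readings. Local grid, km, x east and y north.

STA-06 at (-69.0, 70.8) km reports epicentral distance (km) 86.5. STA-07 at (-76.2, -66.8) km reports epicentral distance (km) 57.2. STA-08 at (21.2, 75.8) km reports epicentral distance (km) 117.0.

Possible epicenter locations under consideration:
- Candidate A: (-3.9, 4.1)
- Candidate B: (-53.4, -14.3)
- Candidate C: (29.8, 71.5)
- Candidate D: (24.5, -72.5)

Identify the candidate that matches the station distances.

For each candidate, compare |candidate − station| to the reported distance:
Candidate A: residuals STA-06 6.7, STA-07 44.1, STA-08 41.0 → max 44.1 km
Candidate B: residuals STA-06 0.0, STA-07 0.0, STA-08 0.0 → max 0.0 km
Candidate C: residuals STA-06 12.3, STA-07 117.0, STA-08 107.4 → max 117.0 km
Candidate D: residuals STA-06 84.6, STA-07 43.7, STA-08 31.3 → max 84.6 km
Only Candidate B has all residuals ≈ 0.

Candidate B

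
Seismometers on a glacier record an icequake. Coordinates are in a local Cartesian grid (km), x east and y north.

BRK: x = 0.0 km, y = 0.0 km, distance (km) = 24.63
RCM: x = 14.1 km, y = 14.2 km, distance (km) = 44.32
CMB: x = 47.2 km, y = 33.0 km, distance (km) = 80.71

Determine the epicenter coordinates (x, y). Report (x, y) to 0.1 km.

x ≈ -12.7 km, y ≈ -21.1 km

Circle about each station: x² + y² = 24.63²; (x − 14.1)² + (y − 14.2)² = 44.32²; (x − 47.2)² + (y − 33.0)² = 80.71².
Subtracting pairs of circle equations eliminates x²+y² and gives linear equations (the radical axes):
28.2 x + 28.4 y = -957.18
94.4 x + 66.0 y = -2590.63
Solving the 2×2 system: x ≈ -12.7, y ≈ -21.1 km.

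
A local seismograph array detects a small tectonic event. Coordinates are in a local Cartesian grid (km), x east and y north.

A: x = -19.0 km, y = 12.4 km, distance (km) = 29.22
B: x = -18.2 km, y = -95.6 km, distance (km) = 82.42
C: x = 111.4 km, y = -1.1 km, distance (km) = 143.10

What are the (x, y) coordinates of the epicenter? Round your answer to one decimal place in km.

x ≈ -31.1 km, y ≈ -14.2 km

Circle about each station: (x + 19.0)² + (y − 12.4)² = 29.22²; (x + 18.2)² + (y + 95.6)² = 82.42²; (x − 111.4)² + (y + 1.1)² = 143.10².
Subtracting the A equation from the B and C equations removes the quadratic terms:
1.6 x − 216.0 y = 3016.59
260.8 x − 27.0 y = -7727.39
Solving the 2×2 system: x ≈ -31.1, y ≈ -14.2 km.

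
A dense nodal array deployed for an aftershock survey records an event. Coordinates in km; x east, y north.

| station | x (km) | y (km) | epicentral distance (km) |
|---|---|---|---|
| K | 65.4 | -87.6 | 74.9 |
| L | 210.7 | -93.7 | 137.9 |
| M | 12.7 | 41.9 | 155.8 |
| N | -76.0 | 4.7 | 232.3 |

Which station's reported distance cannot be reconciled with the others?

Solve using three stations at a time. Using K, L, N (subtract circle equations pairwise → linear system) gives (x, y) ≈ (89.1, -158.8).
Distances from that point to each station vs reported:
  K: calculated 75.1 vs reported 74.9 → residual 0.2 km
  L: calculated 138.0 vs reported 137.9 → residual 0.1 km
  M: calculated 214.8 vs reported 155.8 → residual 59.0 km
  N: calculated 232.4 vs reported 232.3 → residual 0.1 km
K, L, N are mutually consistent (residuals ≈ 0); M is off by 59.0 km.

M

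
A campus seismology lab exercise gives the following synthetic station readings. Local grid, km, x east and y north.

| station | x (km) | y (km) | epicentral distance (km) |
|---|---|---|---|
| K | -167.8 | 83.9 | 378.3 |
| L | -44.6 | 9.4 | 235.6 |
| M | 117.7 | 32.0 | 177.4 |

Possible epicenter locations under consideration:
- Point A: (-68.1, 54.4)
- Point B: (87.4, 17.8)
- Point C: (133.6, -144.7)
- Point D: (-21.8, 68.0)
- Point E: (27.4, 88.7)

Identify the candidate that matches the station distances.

For each candidate, compare |candidate − station| to the reported distance:
Point A: residuals K 274.3, L 184.8, M 9.7 → max 274.3 km
Point B: residuals K 114.7, L 103.3, M 143.9 → max 143.9 km
Point C: residuals K 0.0, L 0.0, M 0.0 → max 0.0 km
Point D: residuals K 231.4, L 172.7, M 33.3 → max 231.4 km
Point E: residuals K 183.0, L 128.5, M 70.8 → max 183.0 km
Only Point C has all residuals ≈ 0.

Point C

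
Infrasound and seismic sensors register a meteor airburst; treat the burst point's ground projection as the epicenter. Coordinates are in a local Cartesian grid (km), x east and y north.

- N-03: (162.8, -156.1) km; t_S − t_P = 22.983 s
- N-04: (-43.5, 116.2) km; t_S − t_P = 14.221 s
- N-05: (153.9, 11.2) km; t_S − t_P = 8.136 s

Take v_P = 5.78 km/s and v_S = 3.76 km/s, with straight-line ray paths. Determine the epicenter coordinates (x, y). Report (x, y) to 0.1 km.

Distance from S−P lag: d = Δt · v_P v_S / (v_P − v_S) = Δt · (5.78·3.76)/(5.78−3.76) ≈ 10.7588·Δt.
So d_N-03 = 247.27, d_N-04 = 153.00, d_N-05 = 87.53 km.
Circle about each station: (x − 162.8)² + (y + 156.1)² = 247.27²; (x + 43.5)² + (y − 116.2)² = 153.00²; (x − 153.9)² + (y − 11.2)² = 87.53².
Subtracting pairs of circle equations eliminates x²+y² and gives linear equations (the radical axes):
-412.6 x + 544.6 y = 2257.09
-17.8 x + 334.6 y = 26420.55
Solving the 2×2 system: x ≈ 106.2, y ≈ 84.6 km.
Check against N-03 (with the unrounded x, y): √((x − 162.8)²+(y + 156.1)²) = 247.27 ≈ 247.27 km. ✓

x ≈ 106.2 km, y ≈ 84.6 km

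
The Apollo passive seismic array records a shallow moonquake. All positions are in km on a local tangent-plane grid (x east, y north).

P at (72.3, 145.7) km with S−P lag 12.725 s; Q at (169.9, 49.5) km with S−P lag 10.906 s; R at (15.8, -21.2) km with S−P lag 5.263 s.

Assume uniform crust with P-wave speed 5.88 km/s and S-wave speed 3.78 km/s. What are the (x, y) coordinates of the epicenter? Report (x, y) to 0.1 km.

Distance from S−P lag: d = Δt · v_P v_S / (v_P − v_S) = Δt · (5.88·3.78)/(5.88−3.78) ≈ 10.5840·Δt.
So d_P = 134.68, d_Q = 115.43, d_R = 55.70 km.
Circle about each station: (x − 72.3)² + (y − 145.7)² = 134.68²; (x − 169.9)² + (y − 49.5)² = 115.43²; (x − 15.8)² + (y + 21.2)² = 55.70².
Subtracting pairs of circle equations eliminates x²+y² and gives linear equations (the radical axes):
195.2 x − 192.4 y = 9675.10
-113.0 x − 333.8 y = -10720.49
Solving the 2×2 system: x ≈ 60.9, y ≈ 11.5 km.

60.9 km east, 11.5 km north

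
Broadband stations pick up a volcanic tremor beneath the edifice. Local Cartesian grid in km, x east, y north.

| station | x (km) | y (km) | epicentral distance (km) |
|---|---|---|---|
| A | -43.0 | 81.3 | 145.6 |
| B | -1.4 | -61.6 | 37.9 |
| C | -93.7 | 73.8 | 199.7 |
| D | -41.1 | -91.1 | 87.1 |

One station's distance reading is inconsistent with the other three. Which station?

Solve using three stations at a time. Using A, B, D (subtract circle equations pairwise → linear system) gives (x, y) ≈ (31.8, -43.6).
Distances from that point to each station vs reported:
  A: calculated 145.6 vs reported 145.6 → residual 0.0 km
  B: calculated 37.8 vs reported 37.9 → residual 0.1 km
  C: calculated 171.9 vs reported 199.7 → residual 27.8 km
  D: calculated 87.1 vs reported 87.1 → residual 0.0 km
A, B, D are mutually consistent (residuals ≈ 0); C is off by 27.8 km.

C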